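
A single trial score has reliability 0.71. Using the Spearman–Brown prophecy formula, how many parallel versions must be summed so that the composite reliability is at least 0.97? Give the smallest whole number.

14

k ≥ ρ*(1−ρ₁)/(ρ₁(1−ρ*)) = 0.97·0.29 / (0.71·0.03) = 13.207.
Smallest integer k = 14.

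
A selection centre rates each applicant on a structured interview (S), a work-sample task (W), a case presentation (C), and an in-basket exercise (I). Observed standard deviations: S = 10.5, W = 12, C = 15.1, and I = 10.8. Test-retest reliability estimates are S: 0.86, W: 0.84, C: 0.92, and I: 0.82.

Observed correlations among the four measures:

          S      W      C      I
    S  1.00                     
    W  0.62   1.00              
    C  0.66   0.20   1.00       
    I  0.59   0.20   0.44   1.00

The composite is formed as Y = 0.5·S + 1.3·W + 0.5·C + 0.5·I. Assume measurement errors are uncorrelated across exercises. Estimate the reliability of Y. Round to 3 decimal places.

0.920

Var(Y) = 0.5²·10.5² + 1.3²·12² + 0.5²·15.1² + 0.5²·10.8² + 2·[0.65·10.5·12·0.62 + 0.25·10.5·15.1·0.66 + 0.25·10.5·10.8·0.59 + 0.65·12·15.1·0.20 + 0.65·12·10.8·0.20 + 0.25·15.1·10.8·0.44] = 357.085 + 304.016 = 661.101.
Because errors are independent across components, Cov(Tᵢ,Tⱼ) = Cov(Xᵢ,Xⱼ); the off-diagonal part of the true-score variance is the same as above.
True-score variance = [0.5²·10.5²·0.86 + 1.3²·12²·0.84 + 0.5²·15.1²·0.92 + 0.5²·10.8²·0.82] + 304.016 = 304.48 + 304.016 = 608.496.
Reliability = 608.496 / 661.101 = 0.920.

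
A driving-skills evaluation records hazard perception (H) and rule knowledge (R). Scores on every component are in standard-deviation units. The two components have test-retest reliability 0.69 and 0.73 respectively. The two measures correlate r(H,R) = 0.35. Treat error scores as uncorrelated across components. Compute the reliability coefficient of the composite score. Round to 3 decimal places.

0.785

Var(H+R) = 2 + 2·[0.35] = 2 + 0.7 = 2.7.
Because errors are independent across components, Cov(Tᵢ,Tⱼ) = Cov(Xᵢ,Xⱼ); the off-diagonal part of the true-score variance is the same as above.
True-score variance = [0.69 + 0.73] + 0.7 = 1.42 + 0.7 = 2.12.
Reliability = 2.12 / 2.7 = 0.785.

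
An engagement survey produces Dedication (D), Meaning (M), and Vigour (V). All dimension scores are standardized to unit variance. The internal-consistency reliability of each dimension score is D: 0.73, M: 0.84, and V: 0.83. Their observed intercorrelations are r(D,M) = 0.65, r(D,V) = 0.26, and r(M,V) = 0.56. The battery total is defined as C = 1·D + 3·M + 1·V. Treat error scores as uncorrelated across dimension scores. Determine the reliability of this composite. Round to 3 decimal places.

Var(C) = 1 + 3² + 1 + 2·[3·0.65 + 0.26 + 3·0.56] = 11 + 7.78 = 18.78.
With uncorrelated errors the cross-covariances are all true-score covariance, so they carry over unchanged; only the diagonal terms shrink to ρᵢσᵢ².
True-score variance = [0.73 + 3²·0.84 + 0.83] + 7.78 = 9.12 + 7.78 = 16.9.
Reliability = 16.9 / 18.78 = 0.900.

0.900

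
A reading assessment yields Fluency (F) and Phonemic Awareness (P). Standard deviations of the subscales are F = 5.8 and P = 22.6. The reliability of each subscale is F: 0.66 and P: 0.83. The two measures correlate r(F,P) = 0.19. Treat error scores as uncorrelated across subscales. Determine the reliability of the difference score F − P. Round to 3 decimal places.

0.801

Var(F−P) = 5.8² + 22.6² − 2·5.8·22.6·0.19 = 544.4 − 49.8104 = 494.59.
Because errors are independent across components, Cov(Tᵢ,Tⱼ) = Cov(Xᵢ,Xⱼ); the off-diagonal part of the true-score variance is the same as above.
True-score variance = [5.8²·0.66 + 22.6²·0.83] − 49.8104 = 446.133 − 49.8104 = 396.323.
Reliability = 396.323 / 494.59 = 0.801.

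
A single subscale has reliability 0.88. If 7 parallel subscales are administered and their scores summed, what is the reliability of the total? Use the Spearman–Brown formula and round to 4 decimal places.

0.9809

ρ_k = kρ / (1 + (k−1)ρ) = 7·0.88 / (1 + 6·0.88) = 6.160 / 6.280 = 0.9809.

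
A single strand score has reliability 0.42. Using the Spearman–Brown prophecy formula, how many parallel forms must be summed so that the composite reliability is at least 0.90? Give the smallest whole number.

k ≥ ρ*(1−ρ₁)/(ρ₁(1−ρ*)) = 0.90·0.58 / (0.42·0.10) = 12.429.
Smallest integer k = 13.

13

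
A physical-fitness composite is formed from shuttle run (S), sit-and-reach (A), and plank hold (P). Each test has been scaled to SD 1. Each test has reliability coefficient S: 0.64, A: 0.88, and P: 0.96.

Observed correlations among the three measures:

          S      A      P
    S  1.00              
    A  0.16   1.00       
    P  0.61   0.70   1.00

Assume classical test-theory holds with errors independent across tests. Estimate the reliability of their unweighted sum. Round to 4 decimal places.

Var(S+A+P) = 3 + 2·[0.16 + 0.61 + 0.70] = 3 + 2.94 = 5.94.
With uncorrelated errors the cross-covariances are all true-score covariance, so they carry over unchanged; only the diagonal terms shrink to ρᵢσᵢ².
True-score variance = [0.64 + 0.88 + 0.96] + 2.94 = 2.48 + 2.94 = 5.42.
Reliability = 5.42 / 5.94 = 0.9125.

0.9125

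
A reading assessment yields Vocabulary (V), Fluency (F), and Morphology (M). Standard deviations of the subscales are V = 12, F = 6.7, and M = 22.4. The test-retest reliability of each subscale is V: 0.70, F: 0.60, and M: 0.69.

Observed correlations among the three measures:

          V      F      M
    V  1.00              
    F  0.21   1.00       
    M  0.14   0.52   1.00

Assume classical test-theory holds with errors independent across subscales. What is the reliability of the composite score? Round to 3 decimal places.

Var(V+F+M) = 12² + 6.7² + 22.4² + 2·[12·6.7·0.21 + 12·22.4·0.14 + 6.7·22.4·0.52] = 690.65 + 265.115 = 955.765.
Under uncorrelated errors the observed covariances equal the true-score covariances, so only the own-variance terms attenuate.
True-score variance = [12²·0.70 + 6.7²·0.60 + 22.4²·0.69] + 265.115 = 473.948 + 265.115 = 739.064.
Reliability = 739.064 / 955.765 = 0.773.

0.773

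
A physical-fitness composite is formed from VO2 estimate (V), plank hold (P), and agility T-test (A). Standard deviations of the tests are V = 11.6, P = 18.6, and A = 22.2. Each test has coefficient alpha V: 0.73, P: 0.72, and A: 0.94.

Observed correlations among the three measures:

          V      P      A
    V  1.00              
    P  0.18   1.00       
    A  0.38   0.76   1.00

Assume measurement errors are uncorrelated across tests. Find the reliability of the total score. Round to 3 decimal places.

0.913

Var(V+P+A) = 11.6² + 18.6² + 22.2² + 2·[11.6·18.6·0.18 + 11.6·22.2·0.38 + 18.6·22.2·0.76] = 973.36 + 901.027 = 1874.39.
Under uncorrelated errors the observed covariances equal the true-score covariances, so only the own-variance terms attenuate.
True-score variance = [11.6²·0.73 + 18.6²·0.72 + 22.2²·0.94] + 901.027 = 810.59 + 901.027 = 1711.62.
Reliability = 1711.62 / 1874.39 = 0.913.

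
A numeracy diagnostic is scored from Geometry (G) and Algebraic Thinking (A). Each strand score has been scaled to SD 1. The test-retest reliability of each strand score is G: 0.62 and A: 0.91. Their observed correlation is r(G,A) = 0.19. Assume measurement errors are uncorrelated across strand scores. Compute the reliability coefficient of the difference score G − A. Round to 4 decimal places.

Var(G−A) = 1 + 1 − 2·0.19 = 2 − 0.38 = 1.62.
Under uncorrelated errors the observed covariances equal the true-score covariances, so only the own-variance terms attenuate.
True-score variance = [0.62 + 0.91] − 0.38 = 1.53 − 0.38 = 1.15.
Reliability = 1.15 / 1.62 = 0.7099.

0.7099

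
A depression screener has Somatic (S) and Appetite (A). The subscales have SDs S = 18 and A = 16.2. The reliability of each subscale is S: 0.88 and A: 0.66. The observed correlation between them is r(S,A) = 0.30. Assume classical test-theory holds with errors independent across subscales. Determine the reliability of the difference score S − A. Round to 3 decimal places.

0.689

Var(S−A) = 18² + 16.2² − 2·18·16.2·0.30 = 586.44 − 174.96 = 411.48.
Under uncorrelated errors the observed covariances equal the true-score covariances, so only the own-variance terms attenuate.
True-score variance = [18²·0.88 + 16.2²·0.66] − 174.96 = 458.33 − 174.96 = 283.37.
Reliability = 283.37 / 411.48 = 0.689.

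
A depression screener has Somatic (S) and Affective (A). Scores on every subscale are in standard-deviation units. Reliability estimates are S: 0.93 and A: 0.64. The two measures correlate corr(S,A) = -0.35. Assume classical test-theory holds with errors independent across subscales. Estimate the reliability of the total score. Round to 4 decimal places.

0.6692

Var(S+A) = 2 + 2·[(-0.35)] = 2 − 0.7 = 1.3.
Because errors are independent across components, Cov(Tᵢ,Tⱼ) = Cov(Xᵢ,Xⱼ); the off-diagonal part of the true-score variance is the same as above.
True-score variance = [0.93 + 0.64] − 0.7 = 1.57 − 0.7 = 0.87.
Reliability = 0.87 / 1.3 = 0.6692.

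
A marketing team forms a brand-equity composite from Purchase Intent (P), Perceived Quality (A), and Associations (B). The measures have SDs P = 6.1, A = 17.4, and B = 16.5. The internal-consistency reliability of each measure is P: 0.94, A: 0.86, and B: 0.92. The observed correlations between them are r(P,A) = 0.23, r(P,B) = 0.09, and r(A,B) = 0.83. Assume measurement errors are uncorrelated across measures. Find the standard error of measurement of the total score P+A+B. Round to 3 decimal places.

8.149

Var(total) = 612.22 + 543.527 = 1155.75.
True-score variance = 545.821 + 543.527 = 1089.35, so reliability = 0.9425.
Error variance = 1155.75 − 1089.35 = 66.399; SEM = √66.399 = 8.149.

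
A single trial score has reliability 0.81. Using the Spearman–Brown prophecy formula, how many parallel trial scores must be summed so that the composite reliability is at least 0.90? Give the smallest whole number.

k ≥ ρ*(1−ρ₁)/(ρ₁(1−ρ*)) = 0.90·0.19 / (0.81·0.10) = 2.111.
Smallest integer k = 3.

3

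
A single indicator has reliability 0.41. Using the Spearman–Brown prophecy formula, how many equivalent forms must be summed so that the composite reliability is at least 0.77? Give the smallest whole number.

5

k ≥ ρ*(1−ρ₁)/(ρ₁(1−ρ*)) = 0.77·0.59 / (0.41·0.23) = 4.818.
Smallest integer k = 5.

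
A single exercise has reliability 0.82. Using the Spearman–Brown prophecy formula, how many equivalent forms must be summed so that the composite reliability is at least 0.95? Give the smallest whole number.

5

k ≥ ρ*(1−ρ₁)/(ρ₁(1−ρ*)) = 0.95·0.18 / (0.82·0.05) = 4.171.
Smallest integer k = 5.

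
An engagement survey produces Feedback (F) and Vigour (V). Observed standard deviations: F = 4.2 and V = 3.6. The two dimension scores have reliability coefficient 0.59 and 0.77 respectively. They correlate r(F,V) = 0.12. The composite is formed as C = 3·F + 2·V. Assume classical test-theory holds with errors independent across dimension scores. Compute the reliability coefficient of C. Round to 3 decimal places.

Var(C) = 3²·4.2² + 2²·3.6² + 2·[6·4.2·3.6·0.12] = 210.6 + 21.7728 = 232.373.
Because errors are independent across components, Cov(Tᵢ,Tⱼ) = Cov(Xᵢ,Xⱼ); the off-diagonal part of the true-score variance is the same as above.
True-score variance = [3²·4.2²·0.59 + 2²·3.6²·0.77] + 21.7728 = 133.585 + 21.7728 = 155.358.
Reliability = 155.358 / 232.373 = 0.669.

0.669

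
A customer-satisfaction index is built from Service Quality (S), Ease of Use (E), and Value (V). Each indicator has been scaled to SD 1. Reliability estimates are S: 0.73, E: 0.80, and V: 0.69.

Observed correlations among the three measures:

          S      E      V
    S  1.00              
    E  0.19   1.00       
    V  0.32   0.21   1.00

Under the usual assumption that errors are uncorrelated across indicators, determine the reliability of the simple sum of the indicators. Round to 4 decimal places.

0.8243

Var(S+E+V) = 3 + 2·[0.19 + 0.32 + 0.21] = 3 + 1.44 = 4.44.
With uncorrelated errors the cross-covariances are all true-score covariance, so they carry over unchanged; only the diagonal terms shrink to ρᵢσᵢ².
True-score variance = [0.73 + 0.80 + 0.69] + 1.44 = 2.22 + 1.44 = 3.66.
Reliability = 3.66 / 4.44 = 0.8243.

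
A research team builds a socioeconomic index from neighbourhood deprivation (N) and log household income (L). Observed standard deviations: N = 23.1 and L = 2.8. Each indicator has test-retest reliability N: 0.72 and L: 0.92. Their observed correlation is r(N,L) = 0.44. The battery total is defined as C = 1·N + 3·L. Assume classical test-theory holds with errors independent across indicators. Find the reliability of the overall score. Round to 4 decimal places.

0.7999

Var(C) = 23.1² + 3²·2.8² + 2·[3·23.1·2.8·0.44] = 604.17 + 170.755 = 774.925.
Because errors are independent across components, Cov(Tᵢ,Tⱼ) = Cov(Xᵢ,Xⱼ); the off-diagonal part of the true-score variance is the same as above.
True-score variance = [23.1²·0.72 + 3²·2.8²·0.92] + 170.755 = 449.114 + 170.755 = 619.87.
Reliability = 619.87 / 774.925 = 0.7999.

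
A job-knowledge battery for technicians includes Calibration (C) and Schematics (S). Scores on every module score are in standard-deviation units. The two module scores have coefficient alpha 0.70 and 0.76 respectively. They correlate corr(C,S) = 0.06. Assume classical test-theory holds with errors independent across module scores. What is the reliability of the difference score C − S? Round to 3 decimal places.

Var(C−S) = 1 + 1 − 2·0.06 = 2 − 0.12 = 1.88.
Because errors are independent across components, Cov(Tᵢ,Tⱼ) = Cov(Xᵢ,Xⱼ); the off-diagonal part of the true-score variance is the same as above.
True-score variance = [0.70 + 0.76] − 0.12 = 1.46 − 0.12 = 1.34.
Reliability = 1.34 / 1.88 = 0.713.

0.713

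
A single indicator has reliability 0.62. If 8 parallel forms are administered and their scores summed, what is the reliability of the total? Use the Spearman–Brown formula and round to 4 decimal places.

0.9288

ρ_k = kρ / (1 + (k−1)ρ) = 8·0.62 / (1 + 7·0.62) = 4.960 / 5.340 = 0.9288.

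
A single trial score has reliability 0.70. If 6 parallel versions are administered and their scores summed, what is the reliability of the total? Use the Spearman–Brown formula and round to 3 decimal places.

ρ_k = kρ / (1 + (k−1)ρ) = 6·0.70 / (1 + 5·0.70) = 4.200 / 4.500 = 0.933.

0.933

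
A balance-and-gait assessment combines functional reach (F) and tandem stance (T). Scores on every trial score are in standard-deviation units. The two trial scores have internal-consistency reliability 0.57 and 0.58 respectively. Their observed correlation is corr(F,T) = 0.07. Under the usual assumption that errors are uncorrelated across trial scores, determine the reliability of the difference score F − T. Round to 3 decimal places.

0.543

Var(F−T) = 1 + 1 − 2·0.07 = 2 − 0.14 = 1.86.
Under uncorrelated errors the observed covariances equal the true-score covariances, so only the own-variance terms attenuate.
True-score variance = [0.57 + 0.58] − 0.14 = 1.15 − 0.14 = 1.01.
Reliability = 1.01 / 1.86 = 0.543.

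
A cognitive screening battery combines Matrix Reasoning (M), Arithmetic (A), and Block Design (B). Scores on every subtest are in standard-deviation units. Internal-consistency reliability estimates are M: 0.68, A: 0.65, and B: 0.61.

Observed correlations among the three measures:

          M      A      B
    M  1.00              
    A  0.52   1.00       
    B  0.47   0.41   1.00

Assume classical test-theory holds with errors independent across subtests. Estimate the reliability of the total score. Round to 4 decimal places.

Var(M+A+B) = 3 + 2·[0.52 + 0.47 + 0.41] = 3 + 2.8 = 5.8.
Because errors are independent across components, Cov(Tᵢ,Tⱼ) = Cov(Xᵢ,Xⱼ); the off-diagonal part of the true-score variance is the same as above.
True-score variance = [0.68 + 0.65 + 0.61] + 2.8 = 1.94 + 2.8 = 4.74.
Reliability = 4.74 / 5.8 = 0.8172.

0.8172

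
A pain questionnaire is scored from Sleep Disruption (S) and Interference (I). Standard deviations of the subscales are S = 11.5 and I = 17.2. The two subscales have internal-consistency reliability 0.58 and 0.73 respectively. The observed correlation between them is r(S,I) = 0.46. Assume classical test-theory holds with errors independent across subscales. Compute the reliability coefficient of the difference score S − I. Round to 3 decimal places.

Var(S−I) = 11.5² + 17.2² − 2·11.5·17.2·0.46 = 428.09 − 181.976 = 246.114.
Under uncorrelated errors the observed covariances equal the true-score covariances, so only the own-variance terms attenuate.
True-score variance = [11.5²·0.58 + 17.2²·0.73] − 181.976 = 292.668 − 181.976 = 110.692.
Reliability = 110.692 / 246.114 = 0.450.

0.450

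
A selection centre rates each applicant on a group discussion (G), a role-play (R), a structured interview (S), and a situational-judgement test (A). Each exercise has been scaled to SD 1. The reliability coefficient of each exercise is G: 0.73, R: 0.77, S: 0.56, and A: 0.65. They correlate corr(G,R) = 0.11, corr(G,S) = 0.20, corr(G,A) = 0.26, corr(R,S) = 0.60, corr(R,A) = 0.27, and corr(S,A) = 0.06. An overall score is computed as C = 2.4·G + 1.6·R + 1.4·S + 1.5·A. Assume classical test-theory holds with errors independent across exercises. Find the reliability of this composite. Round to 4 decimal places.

0.8178

Var(C) = 2.4² + 1.6² + 1.4² + 1.5² + 2·[3.84·0.11 + 3.36·0.20 + 3.6·0.26 + 2.24·0.60 + 2.4·0.27 + 2.1·0.06] = 12.53 + 8.2968 = 20.8268.
Because errors are independent across components, Cov(Tᵢ,Tⱼ) = Cov(Xᵢ,Xⱼ); the off-diagonal part of the true-score variance is the same as above.
True-score variance = [2.4²·0.73 + 1.6²·0.77 + 1.4²·0.56 + 1.5²·0.65] + 8.2968 = 8.7361 + 8.2968 = 17.0329.
Reliability = 17.0329 / 20.8268 = 0.8178.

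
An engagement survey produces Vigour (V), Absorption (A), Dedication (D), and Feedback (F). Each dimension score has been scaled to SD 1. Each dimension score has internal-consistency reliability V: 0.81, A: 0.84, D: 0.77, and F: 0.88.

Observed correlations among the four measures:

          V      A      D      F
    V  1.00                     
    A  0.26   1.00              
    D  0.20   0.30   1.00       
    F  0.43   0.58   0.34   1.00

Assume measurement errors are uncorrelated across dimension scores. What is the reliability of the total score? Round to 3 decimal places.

Var(V+A+D+F) = 4 + 2·[0.26 + 0.20 + 0.43 + 0.30 + 0.58 + 0.34] = 4 + 4.22 = 8.22.
With uncorrelated errors the cross-covariances are all true-score covariance, so they carry over unchanged; only the diagonal terms shrink to ρᵢσᵢ².
True-score variance = [0.81 + 0.84 + 0.77 + 0.88] + 4.22 = 3.3 + 4.22 = 7.52.
Reliability = 7.52 / 8.22 = 0.915.

0.915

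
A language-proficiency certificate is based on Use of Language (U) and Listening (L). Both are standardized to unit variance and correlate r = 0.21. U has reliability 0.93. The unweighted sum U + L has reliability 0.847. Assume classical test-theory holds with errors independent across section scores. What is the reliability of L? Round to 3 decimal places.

Var(U+L) = 2 + 2·0.21 = 2.420.
True-score variance = ρ_U + ρ_L + 2·0.21, so 0.847 = (0.93 + ρ_L + 0.42) / 2.420.
ρ_L = 0.847·2.420 − 0.93 − 0.42 = 0.700.

0.700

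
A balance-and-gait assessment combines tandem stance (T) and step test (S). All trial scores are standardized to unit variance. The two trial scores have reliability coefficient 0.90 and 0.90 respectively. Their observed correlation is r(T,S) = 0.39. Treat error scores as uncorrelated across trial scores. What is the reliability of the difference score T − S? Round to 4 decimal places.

Var(T−S) = 1 + 1 − 2·0.39 = 2 − 0.78 = 1.22.
Under uncorrelated errors the observed covariances equal the true-score covariances, so only the own-variance terms attenuate.
True-score variance = [0.90 + 0.90] − 0.78 = 1.8 − 0.78 = 1.02.
Reliability = 1.02 / 1.22 = 0.8361.

0.8361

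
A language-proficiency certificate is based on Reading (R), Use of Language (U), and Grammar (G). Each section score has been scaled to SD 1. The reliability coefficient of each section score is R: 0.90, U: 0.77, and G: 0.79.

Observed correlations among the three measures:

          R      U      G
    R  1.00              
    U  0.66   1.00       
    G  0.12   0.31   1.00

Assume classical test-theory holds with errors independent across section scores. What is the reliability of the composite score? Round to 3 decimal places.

Var(R+U+G) = 3 + 2·[0.66 + 0.12 + 0.31] = 3 + 2.18 = 5.18.
Because errors are independent across components, Cov(Tᵢ,Tⱼ) = Cov(Xᵢ,Xⱼ); the off-diagonal part of the true-score variance is the same as above.
True-score variance = [0.90 + 0.77 + 0.79] + 2.18 = 2.46 + 2.18 = 4.64.
Reliability = 4.64 / 5.18 = 0.896.

0.896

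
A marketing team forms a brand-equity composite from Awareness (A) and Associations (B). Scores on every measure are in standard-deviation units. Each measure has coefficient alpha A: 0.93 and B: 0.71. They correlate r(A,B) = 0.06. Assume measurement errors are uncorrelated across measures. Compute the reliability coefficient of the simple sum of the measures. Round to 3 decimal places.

0.830

Var(A+B) = 2 + 2·[0.06] = 2 + 0.12 = 2.12.
Under uncorrelated errors the observed covariances equal the true-score covariances, so only the own-variance terms attenuate.
True-score variance = [0.93 + 0.71] + 0.12 = 1.64 + 0.12 = 1.76.
Reliability = 1.76 / 2.12 = 0.830.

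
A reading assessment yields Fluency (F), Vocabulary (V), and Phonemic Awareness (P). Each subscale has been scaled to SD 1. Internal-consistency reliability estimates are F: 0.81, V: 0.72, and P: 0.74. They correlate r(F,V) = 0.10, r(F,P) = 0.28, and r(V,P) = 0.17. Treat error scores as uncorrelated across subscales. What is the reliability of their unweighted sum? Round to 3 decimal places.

0.822

Var(F+V+P) = 3 + 2·[0.10 + 0.28 + 0.17] = 3 + 1.1 = 4.1.
Under uncorrelated errors the observed covariances equal the true-score covariances, so only the own-variance terms attenuate.
True-score variance = [0.81 + 0.72 + 0.74] + 1.1 = 2.27 + 1.1 = 3.37.
Reliability = 3.37 / 4.1 = 0.822.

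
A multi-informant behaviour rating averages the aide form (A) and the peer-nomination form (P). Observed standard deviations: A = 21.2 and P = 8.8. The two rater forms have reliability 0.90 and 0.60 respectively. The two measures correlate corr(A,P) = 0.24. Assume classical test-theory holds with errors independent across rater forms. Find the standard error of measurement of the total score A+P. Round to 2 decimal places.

8.71

Var(total) = 526.88 + 89.5488 = 616.429.
True-score variance = 450.96 + 89.5488 = 540.509, so reliability = 0.8768.
Error variance = 616.429 − 540.509 = 75.92; SEM = √75.92 = 8.71.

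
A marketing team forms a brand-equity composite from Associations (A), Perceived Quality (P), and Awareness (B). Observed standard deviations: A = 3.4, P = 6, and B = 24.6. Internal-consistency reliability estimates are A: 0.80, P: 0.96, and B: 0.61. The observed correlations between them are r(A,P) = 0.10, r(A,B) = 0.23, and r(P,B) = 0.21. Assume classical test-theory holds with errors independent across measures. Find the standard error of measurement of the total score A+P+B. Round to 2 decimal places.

Var(total) = 652.72 + 104.546 = 757.266.
True-score variance = 412.956 + 104.546 = 517.502, so reliability = 0.6834.
Error variance = 757.266 − 517.502 = 239.764; SEM = √239.764 = 15.48.

15.48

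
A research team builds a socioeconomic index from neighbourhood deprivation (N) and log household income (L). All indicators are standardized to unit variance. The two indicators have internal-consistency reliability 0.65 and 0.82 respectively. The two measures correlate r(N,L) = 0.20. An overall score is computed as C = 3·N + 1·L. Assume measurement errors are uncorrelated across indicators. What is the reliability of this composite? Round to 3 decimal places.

Var(C) = 3² + 1 + 2·[3·0.20] = 10 + 1.2 = 11.2.
Under uncorrelated errors the observed covariances equal the true-score covariances, so only the own-variance terms attenuate.
True-score variance = [3²·0.65 + 0.82] + 1.2 = 6.67 + 1.2 = 7.87.
Reliability = 7.87 / 11.2 = 0.703.

0.703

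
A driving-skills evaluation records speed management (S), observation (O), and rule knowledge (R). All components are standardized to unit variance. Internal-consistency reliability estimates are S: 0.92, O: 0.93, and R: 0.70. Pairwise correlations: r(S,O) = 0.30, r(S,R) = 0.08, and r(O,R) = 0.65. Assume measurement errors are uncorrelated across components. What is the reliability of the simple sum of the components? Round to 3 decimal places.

Var(S+O+R) = 3 + 2·[0.30 + 0.08 + 0.65] = 3 + 2.06 = 5.06.
Because errors are independent across components, Cov(Tᵢ,Tⱼ) = Cov(Xᵢ,Xⱼ); the off-diagonal part of the true-score variance is the same as above.
True-score variance = [0.92 + 0.93 + 0.70] + 2.06 = 2.55 + 2.06 = 4.61.
Reliability = 4.61 / 5.06 = 0.911.

0.911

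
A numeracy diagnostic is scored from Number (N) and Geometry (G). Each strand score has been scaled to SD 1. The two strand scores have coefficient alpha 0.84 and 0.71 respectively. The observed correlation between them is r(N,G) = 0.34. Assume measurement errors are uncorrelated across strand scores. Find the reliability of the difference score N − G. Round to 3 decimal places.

0.659

Var(N−G) = 1 + 1 − 2·0.34 = 2 − 0.68 = 1.32.
With uncorrelated errors the cross-covariances are all true-score covariance, so they carry over unchanged; only the diagonal terms shrink to ρᵢσᵢ².
True-score variance = [0.84 + 0.71] − 0.68 = 1.55 − 0.68 = 0.87.
Reliability = 0.87 / 1.32 = 0.659.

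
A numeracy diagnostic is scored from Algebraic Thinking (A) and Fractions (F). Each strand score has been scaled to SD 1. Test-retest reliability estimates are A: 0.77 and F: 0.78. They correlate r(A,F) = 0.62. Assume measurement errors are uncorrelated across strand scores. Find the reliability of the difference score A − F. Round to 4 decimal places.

0.4079

Var(A−F) = 1 + 1 − 2·0.62 = 2 − 1.24 = 0.76.
Because errors are independent across components, Cov(Tᵢ,Tⱼ) = Cov(Xᵢ,Xⱼ); the off-diagonal part of the true-score variance is the same as above.
True-score variance = [0.77 + 0.78] − 1.24 = 1.55 − 1.24 = 0.31.
Reliability = 0.31 / 0.76 = 0.4079.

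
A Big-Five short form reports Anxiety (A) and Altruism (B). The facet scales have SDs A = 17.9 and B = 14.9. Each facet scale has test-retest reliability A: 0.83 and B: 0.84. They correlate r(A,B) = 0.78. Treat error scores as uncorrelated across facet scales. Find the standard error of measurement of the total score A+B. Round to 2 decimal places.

Var(total) = 542.42 + 416.068 = 958.488.
True-score variance = 452.429 + 416.068 = 868.496, so reliability = 0.9061.
Error variance = 958.488 − 868.496 = 89.9913; SEM = √89.9913 = 9.49.

9.49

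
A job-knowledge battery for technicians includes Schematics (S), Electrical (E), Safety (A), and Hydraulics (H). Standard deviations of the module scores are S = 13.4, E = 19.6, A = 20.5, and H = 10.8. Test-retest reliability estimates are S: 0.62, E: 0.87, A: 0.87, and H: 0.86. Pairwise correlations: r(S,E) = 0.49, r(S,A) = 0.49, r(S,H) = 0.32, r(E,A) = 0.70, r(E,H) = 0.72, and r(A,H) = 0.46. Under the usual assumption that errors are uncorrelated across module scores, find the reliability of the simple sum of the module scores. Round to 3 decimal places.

0.932

Var(S+E+A+H) = 13.4² + 19.6² + 20.5² + 10.8² + 2·[13.4·19.6·0.49 + 13.4·20.5·0.49 + 13.4·10.8·0.32 + 19.6·20.5·0.70 + 19.6·10.8·0.72 + 20.5·10.8·0.46] = 1100.61 + 1690.24 = 2790.85.
With uncorrelated errors the cross-covariances are all true-score covariance, so they carry over unchanged; only the diagonal terms shrink to ρᵢσᵢ².
True-score variance = [13.4²·0.62 + 19.6²·0.87 + 20.5²·0.87 + 10.8²·0.86] + 1690.24 = 911.474 + 1690.24 = 2601.72.
Reliability = 2601.72 / 2790.85 = 0.932.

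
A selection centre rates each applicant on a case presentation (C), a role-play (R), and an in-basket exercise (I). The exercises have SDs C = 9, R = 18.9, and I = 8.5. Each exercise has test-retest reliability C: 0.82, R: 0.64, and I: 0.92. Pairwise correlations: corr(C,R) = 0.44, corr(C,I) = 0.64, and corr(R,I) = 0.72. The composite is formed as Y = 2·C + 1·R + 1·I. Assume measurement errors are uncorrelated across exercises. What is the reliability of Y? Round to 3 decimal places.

0.870

Var(Y) = 2²·9² + 18.9² + 8.5² + 2·[2·9·18.9·0.44 + 2·9·8.5·0.64 + 18.9·8.5·0.72] = 753.46 + 726.552 = 1480.01.
Under uncorrelated errors the observed covariances equal the true-score covariances, so only the own-variance terms attenuate.
True-score variance = [2²·9²·0.82 + 18.9²·0.64 + 8.5²·0.92] + 726.552 = 560.764 + 726.552 = 1287.32.
Reliability = 1287.32 / 1480.01 = 0.870.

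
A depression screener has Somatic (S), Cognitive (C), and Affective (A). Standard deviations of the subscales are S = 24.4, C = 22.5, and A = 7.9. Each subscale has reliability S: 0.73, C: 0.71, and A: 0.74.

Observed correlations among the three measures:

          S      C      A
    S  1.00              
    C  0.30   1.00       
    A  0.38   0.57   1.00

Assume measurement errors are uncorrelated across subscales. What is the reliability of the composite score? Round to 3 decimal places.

0.824

Var(S+C+A) = 24.4² + 22.5² + 7.9² + 2·[24.4·22.5·0.30 + 24.4·7.9·0.38 + 22.5·7.9·0.57] = 1164.02 + 678.533 = 1842.55.
With uncorrelated errors the cross-covariances are all true-score covariance, so they carry over unchanged; only the diagonal terms shrink to ρᵢσᵢ².
True-score variance = [24.4²·0.73 + 22.5²·0.71 + 7.9²·0.74] + 678.533 = 840.234 + 678.533 = 1518.77.
Reliability = 1518.77 / 1842.55 = 0.824.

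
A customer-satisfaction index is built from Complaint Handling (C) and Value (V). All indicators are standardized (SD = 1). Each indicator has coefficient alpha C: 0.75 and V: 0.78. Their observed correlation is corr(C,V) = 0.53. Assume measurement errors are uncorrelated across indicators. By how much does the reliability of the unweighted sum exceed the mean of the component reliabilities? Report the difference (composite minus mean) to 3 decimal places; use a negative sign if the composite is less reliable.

Var(sum) = 2 + 1.06 = 3.06; true-score variance = 1.53 + 1.06 = 2.59; composite reliability = 0.8464.
Mean component reliability = 0.7650.
Difference = 0.8464 − 0.7650 = 0.081.

0.081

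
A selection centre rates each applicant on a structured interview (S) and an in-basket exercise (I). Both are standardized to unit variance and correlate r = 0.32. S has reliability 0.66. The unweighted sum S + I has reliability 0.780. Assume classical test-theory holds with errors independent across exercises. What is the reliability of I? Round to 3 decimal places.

Var(S+I) = 2 + 2·0.32 = 2.640.
True-score variance = ρ_S + ρ_I + 2·0.32, so 0.780 = (0.66 + ρ_I + 0.64) / 2.640.
ρ_I = 0.780·2.640 − 0.66 − 0.64 = 0.759.

0.759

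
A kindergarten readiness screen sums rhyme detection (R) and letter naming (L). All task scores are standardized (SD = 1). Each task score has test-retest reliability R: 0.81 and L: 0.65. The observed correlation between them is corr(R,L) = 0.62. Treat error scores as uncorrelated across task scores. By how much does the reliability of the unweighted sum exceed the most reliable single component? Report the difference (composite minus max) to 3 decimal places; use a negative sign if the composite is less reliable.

0.023

Var(sum) = 2 + 1.24 = 3.24; true-score variance = 1.46 + 1.24 = 2.7; composite reliability = 0.8333.
Max component reliability = 0.8100.
Difference = 0.8333 − 0.8100 = 0.023.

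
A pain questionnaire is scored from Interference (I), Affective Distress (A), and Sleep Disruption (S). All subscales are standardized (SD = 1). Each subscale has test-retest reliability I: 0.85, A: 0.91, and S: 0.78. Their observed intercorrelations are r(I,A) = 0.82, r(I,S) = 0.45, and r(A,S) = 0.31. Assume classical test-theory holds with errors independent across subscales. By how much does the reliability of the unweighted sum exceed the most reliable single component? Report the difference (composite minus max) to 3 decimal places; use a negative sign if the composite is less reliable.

0.015

Var(sum) = 3 + 3.16 = 6.16; true-score variance = 2.54 + 3.16 = 5.7; composite reliability = 0.9253.
Max component reliability = 0.9100.
Difference = 0.9253 − 0.9100 = 0.015.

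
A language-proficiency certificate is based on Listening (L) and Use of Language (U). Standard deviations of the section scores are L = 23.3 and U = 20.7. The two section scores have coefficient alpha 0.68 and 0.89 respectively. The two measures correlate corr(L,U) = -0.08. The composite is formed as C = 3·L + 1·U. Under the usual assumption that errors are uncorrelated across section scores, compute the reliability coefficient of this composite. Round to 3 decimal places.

Var(C) = 3²·23.3² + 20.7² + 2·[3·23.3·20.7·(-0.08)] = 5314.5 − 231.509 = 5082.99.
With uncorrelated errors the cross-covariances are all true-score covariance, so they carry over unchanged; only the diagonal terms shrink to ρᵢσᵢ².
True-score variance = [3²·23.3²·0.68 + 20.7²·0.89] − 231.509 = 3703.84 − 231.509 = 3472.33.
Reliability = 3472.33 / 5082.99 = 0.683.

0.683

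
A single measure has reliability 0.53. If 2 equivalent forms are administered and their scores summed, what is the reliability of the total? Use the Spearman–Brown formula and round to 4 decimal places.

0.6928

ρ_k = kρ / (1 + (k−1)ρ) = 2·0.53 / (1 + 1·0.53) = 1.060 / 1.530 = 0.6928.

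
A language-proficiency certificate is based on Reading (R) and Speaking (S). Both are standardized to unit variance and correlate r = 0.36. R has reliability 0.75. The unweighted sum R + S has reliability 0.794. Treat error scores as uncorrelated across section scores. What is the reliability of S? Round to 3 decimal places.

Var(R+S) = 2 + 2·0.36 = 2.720.
True-score variance = ρ_R + ρ_S + 2·0.36, so 0.794 = (0.75 + ρ_S + 0.72) / 2.720.
ρ_S = 0.794·2.720 − 0.75 − 0.72 = 0.690.

0.690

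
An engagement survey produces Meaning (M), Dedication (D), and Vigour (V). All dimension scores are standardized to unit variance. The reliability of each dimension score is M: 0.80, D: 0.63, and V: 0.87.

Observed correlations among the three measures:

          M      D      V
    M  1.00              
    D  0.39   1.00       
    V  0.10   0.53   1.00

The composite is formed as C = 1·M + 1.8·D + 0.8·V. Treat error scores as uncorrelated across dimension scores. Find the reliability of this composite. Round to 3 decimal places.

0.814

Var(C) = 1 + 1.8² + 0.8² + 2·[1.8·0.39 + 0.8·0.10 + 1.44·0.53] = 4.88 + 3.0904 = 7.9704.
Because errors are independent across components, Cov(Tᵢ,Tⱼ) = Cov(Xᵢ,Xⱼ); the off-diagonal part of the true-score variance is the same as above.
True-score variance = [0.80 + 1.8²·0.63 + 0.8²·0.87] + 3.0904 = 3.398 + 3.0904 = 6.4884.
Reliability = 6.4884 / 7.9704 = 0.814.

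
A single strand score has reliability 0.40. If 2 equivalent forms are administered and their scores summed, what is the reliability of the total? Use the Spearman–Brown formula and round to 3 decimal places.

ρ_k = kρ / (1 + (k−1)ρ) = 2·0.40 / (1 + 1·0.40) = 0.800 / 1.400 = 0.571.

0.571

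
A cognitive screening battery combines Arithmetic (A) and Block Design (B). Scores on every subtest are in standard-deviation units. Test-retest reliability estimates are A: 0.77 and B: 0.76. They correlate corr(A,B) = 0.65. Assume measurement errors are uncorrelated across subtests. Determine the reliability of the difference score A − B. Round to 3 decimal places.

0.329

Var(A−B) = 1 + 1 − 2·0.65 = 2 − 1.3 = 0.7.
Because errors are independent across components, Cov(Tᵢ,Tⱼ) = Cov(Xᵢ,Xⱼ); the off-diagonal part of the true-score variance is the same as above.
True-score variance = [0.77 + 0.76] − 1.3 = 1.53 − 1.3 = 0.23.
Reliability = 0.23 / 0.7 = 0.329.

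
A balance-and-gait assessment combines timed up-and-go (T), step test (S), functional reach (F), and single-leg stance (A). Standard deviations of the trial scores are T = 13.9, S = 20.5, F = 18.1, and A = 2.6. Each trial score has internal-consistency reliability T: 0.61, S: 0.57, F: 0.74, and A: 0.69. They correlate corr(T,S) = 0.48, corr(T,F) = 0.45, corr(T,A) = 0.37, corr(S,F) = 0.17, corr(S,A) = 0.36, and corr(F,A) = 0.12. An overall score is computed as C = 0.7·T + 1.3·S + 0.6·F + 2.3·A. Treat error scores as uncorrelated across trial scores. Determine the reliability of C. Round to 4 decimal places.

0.7561

Var(C) = 0.7²·13.9² + 1.3²·20.5² + 0.6²·18.1² + 2.3²·2.6² + 2·[0.91·13.9·20.5·0.48 + 0.42·13.9·18.1·0.45 + 1.61·13.9·2.6·0.37 + 0.78·20.5·18.1·0.17 + 2.99·20.5·2.6·0.36 + 1.38·18.1·2.6·0.12] = 958.595 + 615.824 = 1574.42.
With uncorrelated errors the cross-covariances are all true-score covariance, so they carry over unchanged; only the diagonal terms shrink to ρᵢσᵢ².
True-score variance = [0.7²·13.9²·0.61 + 1.3²·20.5²·0.57 + 0.6²·18.1²·0.74 + 2.3²·2.6²·0.69] + 615.824 = 574.527 + 615.824 = 1190.35.
Reliability = 1190.35 / 1574.42 = 0.7561.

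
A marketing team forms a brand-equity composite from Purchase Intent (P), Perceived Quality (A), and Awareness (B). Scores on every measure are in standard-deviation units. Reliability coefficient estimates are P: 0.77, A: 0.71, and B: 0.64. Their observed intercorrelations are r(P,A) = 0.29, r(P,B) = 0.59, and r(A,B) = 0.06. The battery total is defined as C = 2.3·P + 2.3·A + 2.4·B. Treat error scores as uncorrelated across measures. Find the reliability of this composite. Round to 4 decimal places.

0.8185

Var(C) = 2.3² + 2.3² + 2.4² + 2·[5.29·0.29 + 5.52·0.59 + 5.52·0.06] = 16.34 + 10.2442 = 26.5842.
Under uncorrelated errors the observed covariances equal the true-score covariances, so only the own-variance terms attenuate.
True-score variance = [2.3²·0.77 + 2.3²·0.71 + 2.4²·0.64] + 10.2442 = 11.5156 + 10.2442 = 21.7598.
Reliability = 21.7598 / 26.5842 = 0.8185.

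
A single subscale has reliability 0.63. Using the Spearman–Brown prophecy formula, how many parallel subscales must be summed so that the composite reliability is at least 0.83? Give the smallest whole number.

3

k ≥ ρ*(1−ρ₁)/(ρ₁(1−ρ*)) = 0.83·0.37 / (0.63·0.17) = 2.867.
Smallest integer k = 3.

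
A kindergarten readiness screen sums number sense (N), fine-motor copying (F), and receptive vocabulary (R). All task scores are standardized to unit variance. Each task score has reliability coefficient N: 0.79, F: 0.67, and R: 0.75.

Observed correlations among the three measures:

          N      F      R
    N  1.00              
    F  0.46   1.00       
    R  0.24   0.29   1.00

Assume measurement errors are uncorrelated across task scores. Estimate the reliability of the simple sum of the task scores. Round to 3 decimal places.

0.841

Var(N+F+R) = 3 + 2·[0.46 + 0.24 + 0.29] = 3 + 1.98 = 4.98.
With uncorrelated errors the cross-covariances are all true-score covariance, so they carry over unchanged; only the diagonal terms shrink to ρᵢσᵢ².
True-score variance = [0.79 + 0.67 + 0.75] + 1.98 = 2.21 + 1.98 = 4.19.
Reliability = 4.19 / 4.98 = 0.841.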